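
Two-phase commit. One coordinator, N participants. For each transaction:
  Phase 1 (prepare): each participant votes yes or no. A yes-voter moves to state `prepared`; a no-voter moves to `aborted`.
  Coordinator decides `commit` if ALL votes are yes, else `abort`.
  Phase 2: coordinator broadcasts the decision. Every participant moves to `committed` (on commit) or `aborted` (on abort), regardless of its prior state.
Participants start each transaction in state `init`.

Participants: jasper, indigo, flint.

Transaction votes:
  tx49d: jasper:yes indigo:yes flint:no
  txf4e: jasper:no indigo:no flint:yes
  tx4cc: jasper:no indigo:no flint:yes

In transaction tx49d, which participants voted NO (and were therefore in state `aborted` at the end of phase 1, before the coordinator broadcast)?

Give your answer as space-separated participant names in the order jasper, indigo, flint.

Answer: flint

Derivation:
Txn tx49d phase 1: jasper yes -> prepared; indigo yes -> prepared; flint no -> aborted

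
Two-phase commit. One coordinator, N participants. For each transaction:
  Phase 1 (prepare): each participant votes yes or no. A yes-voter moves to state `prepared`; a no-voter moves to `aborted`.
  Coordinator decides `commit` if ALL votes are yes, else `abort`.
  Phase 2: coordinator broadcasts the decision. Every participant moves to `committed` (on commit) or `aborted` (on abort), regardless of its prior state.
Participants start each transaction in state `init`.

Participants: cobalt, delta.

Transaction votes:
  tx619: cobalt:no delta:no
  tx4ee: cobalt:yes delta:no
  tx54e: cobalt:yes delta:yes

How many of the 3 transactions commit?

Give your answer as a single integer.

tx619: no from cobalt, delta -> abort (commits=0)
tx4ee: no from delta -> abort (commits=0)
tx54e: all yes -> commit (commits=1)

Answer: 1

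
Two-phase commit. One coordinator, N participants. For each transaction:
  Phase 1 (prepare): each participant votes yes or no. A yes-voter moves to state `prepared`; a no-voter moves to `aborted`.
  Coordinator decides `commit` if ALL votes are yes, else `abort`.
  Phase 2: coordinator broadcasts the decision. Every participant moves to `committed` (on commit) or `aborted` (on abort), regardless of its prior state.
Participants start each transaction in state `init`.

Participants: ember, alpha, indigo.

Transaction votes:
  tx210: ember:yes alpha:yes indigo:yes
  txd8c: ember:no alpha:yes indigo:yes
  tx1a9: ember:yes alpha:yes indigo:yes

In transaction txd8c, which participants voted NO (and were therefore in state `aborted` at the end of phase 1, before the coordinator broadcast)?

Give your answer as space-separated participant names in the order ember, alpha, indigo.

Answer: ember

Derivation:
Txn txd8c phase 1: ember no -> aborted; alpha yes -> prepared; indigo yes -> prepared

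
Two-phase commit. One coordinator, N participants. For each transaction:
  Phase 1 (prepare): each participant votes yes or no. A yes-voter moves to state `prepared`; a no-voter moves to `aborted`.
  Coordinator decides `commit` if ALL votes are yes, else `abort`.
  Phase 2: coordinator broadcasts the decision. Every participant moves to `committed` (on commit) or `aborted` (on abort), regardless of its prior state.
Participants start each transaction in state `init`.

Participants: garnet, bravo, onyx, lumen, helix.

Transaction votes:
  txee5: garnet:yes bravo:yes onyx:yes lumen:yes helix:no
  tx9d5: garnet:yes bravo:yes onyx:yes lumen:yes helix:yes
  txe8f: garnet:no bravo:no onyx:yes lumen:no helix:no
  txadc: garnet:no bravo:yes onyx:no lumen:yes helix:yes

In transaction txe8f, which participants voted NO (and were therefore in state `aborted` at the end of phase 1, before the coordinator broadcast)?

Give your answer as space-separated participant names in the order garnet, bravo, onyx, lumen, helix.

Txn txe8f phase 1: garnet no -> aborted; bravo no -> aborted; onyx yes -> prepared; lumen no -> aborted; helix no -> aborted

Answer: garnet bravo lumen helix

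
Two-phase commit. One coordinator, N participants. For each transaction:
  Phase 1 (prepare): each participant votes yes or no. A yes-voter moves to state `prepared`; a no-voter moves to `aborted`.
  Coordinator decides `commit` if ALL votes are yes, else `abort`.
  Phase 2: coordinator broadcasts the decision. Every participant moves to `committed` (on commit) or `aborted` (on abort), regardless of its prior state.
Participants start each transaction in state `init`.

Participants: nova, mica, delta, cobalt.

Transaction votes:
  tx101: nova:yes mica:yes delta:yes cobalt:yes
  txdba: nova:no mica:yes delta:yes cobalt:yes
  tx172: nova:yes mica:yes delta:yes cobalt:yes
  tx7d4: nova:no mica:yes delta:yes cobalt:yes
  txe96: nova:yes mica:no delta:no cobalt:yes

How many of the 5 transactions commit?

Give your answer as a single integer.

tx101: all yes -> commit (commits=1)
txdba: no from nova -> abort (commits=1)
tx172: all yes -> commit (commits=2)
tx7d4: no from nova -> abort (commits=2)
txe96: no from mica, delta -> abort (commits=2)

Answer: 2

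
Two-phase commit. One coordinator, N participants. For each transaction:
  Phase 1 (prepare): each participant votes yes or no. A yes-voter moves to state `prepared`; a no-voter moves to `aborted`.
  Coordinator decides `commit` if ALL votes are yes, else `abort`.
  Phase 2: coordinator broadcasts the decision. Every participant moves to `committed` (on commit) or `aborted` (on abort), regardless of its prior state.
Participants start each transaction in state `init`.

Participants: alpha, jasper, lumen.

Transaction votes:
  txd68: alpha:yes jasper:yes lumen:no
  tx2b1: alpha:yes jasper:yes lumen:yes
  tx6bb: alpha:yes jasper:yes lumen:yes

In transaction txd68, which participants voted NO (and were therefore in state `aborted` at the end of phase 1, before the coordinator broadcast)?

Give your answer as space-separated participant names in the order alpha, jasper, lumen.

Txn txd68 phase 1: alpha yes -> prepared; jasper yes -> prepared; lumen no -> aborted

Answer: lumen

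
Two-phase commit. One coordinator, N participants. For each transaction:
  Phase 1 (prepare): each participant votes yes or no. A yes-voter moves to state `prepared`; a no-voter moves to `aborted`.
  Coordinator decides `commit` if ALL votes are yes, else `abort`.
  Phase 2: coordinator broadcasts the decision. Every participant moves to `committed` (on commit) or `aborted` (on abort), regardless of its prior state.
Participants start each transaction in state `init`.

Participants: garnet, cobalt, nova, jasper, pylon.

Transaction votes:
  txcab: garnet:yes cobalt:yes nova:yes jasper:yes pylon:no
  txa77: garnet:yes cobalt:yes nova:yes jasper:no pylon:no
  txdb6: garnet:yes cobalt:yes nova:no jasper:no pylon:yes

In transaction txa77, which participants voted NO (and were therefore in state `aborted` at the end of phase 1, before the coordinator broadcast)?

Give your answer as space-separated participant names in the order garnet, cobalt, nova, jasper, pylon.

Txn txa77 phase 1: garnet yes -> prepared; cobalt yes -> prepared; nova yes -> prepared; jasper no -> aborted; pylon no -> aborted

Answer: jasper pylon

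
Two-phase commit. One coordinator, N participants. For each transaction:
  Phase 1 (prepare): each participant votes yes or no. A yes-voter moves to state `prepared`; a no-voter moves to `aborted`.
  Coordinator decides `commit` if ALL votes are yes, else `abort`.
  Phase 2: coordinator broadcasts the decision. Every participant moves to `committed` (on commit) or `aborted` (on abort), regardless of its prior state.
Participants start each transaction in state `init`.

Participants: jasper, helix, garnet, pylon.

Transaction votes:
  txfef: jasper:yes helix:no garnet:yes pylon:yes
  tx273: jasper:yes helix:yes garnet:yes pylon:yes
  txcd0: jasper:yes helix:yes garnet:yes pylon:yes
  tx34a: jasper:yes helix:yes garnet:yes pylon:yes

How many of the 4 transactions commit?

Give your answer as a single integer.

txfef: no from helix -> abort (commits=0)
tx273: all yes -> commit (commits=1)
txcd0: all yes -> commit (commits=2)
tx34a: all yes -> commit (commits=3)

Answer: 3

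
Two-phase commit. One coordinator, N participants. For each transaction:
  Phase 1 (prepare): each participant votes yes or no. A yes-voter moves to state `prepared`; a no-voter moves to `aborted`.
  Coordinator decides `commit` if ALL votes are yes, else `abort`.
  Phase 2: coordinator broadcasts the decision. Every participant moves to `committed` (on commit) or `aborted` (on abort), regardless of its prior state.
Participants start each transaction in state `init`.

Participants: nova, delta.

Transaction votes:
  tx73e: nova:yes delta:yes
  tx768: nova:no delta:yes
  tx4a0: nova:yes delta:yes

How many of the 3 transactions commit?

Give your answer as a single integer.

Answer: 2

Derivation:
tx73e: all yes -> commit (commits=1)
tx768: no from nova -> abort (commits=1)
tx4a0: all yes -> commit (commits=2)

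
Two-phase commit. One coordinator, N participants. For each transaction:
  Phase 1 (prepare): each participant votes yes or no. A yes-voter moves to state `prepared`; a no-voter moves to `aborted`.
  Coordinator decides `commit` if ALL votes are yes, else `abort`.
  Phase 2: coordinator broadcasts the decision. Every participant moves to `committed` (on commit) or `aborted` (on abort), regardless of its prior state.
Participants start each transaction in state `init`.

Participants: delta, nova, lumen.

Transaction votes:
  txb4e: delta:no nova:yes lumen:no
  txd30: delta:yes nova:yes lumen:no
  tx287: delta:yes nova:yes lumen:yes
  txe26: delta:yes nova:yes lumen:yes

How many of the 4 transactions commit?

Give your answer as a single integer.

txb4e: no from delta, lumen -> abort (commits=0)
txd30: no from lumen -> abort (commits=0)
tx287: all yes -> commit (commits=1)
txe26: all yes -> commit (commits=2)

Answer: 2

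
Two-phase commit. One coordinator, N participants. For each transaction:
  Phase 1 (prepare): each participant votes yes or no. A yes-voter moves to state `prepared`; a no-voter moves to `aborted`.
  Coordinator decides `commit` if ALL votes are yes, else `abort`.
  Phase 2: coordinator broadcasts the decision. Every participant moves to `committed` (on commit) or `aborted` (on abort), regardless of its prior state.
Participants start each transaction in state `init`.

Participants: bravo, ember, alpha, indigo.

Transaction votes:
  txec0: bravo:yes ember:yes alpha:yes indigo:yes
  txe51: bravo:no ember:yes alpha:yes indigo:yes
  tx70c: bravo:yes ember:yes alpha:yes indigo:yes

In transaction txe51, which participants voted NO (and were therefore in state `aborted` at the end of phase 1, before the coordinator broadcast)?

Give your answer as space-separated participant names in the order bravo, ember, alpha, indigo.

Txn txe51 phase 1: bravo no -> aborted; ember yes -> prepared; alpha yes -> prepared; indigo yes -> prepared

Answer: bravo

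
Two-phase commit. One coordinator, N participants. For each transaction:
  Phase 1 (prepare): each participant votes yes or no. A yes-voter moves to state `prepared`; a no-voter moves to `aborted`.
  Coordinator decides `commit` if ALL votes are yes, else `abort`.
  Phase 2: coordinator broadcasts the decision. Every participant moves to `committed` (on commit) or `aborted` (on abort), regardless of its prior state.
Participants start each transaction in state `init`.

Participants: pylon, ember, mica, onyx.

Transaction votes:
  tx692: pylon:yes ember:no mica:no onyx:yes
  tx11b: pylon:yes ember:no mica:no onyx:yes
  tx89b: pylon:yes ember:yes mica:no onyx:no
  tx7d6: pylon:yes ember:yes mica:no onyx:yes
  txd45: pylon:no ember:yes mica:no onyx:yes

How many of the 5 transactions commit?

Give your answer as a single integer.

Answer: 0

Derivation:
tx692: no from ember, mica -> abort (commits=0)
tx11b: no from ember, mica -> abort (commits=0)
tx89b: no from mica, onyx -> abort (commits=0)
tx7d6: no from mica -> abort (commits=0)
txd45: no from pylon, mica -> abort (commits=0)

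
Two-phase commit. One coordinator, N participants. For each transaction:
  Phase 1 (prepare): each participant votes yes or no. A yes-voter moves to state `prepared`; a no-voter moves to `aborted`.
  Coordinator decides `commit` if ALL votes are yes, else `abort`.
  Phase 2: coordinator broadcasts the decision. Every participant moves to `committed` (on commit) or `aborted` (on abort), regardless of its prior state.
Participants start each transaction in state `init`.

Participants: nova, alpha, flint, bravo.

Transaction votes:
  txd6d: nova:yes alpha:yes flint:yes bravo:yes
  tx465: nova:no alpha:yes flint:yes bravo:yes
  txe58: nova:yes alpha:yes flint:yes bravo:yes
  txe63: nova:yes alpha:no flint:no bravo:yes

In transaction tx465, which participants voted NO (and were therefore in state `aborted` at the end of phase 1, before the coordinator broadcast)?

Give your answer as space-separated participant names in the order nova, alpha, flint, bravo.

Txn tx465 phase 1: nova no -> aborted; alpha yes -> prepared; flint yes -> prepared; bravo yes -> prepared

Answer: nova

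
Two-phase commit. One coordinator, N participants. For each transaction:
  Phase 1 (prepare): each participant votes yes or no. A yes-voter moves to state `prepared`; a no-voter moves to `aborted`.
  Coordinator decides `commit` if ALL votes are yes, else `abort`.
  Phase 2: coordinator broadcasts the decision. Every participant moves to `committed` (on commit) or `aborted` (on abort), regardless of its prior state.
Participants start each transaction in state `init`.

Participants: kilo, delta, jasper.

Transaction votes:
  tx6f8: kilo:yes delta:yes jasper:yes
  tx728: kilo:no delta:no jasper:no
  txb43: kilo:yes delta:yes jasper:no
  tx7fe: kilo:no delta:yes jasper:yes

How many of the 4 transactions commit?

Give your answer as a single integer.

Answer: 1

Derivation:
tx6f8: all yes -> commit (commits=1)
tx728: no from kilo, delta, jasper -> abort (commits=1)
txb43: no from jasper -> abort (commits=1)
tx7fe: no from kilo -> abort (commits=1)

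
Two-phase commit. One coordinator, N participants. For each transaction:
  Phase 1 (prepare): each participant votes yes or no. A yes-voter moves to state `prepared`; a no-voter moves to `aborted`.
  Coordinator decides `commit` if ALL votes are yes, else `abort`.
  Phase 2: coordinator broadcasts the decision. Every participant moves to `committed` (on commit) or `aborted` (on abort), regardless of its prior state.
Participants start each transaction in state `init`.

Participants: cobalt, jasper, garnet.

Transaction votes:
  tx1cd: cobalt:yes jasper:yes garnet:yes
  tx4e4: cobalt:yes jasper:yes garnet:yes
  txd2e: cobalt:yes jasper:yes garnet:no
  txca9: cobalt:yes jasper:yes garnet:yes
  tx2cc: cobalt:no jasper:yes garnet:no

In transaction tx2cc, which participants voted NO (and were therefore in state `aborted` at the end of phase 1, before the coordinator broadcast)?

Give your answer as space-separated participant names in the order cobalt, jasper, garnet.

Answer: cobalt garnet

Derivation:
Txn tx2cc phase 1: cobalt no -> aborted; jasper yes -> prepared; garnet no -> aborted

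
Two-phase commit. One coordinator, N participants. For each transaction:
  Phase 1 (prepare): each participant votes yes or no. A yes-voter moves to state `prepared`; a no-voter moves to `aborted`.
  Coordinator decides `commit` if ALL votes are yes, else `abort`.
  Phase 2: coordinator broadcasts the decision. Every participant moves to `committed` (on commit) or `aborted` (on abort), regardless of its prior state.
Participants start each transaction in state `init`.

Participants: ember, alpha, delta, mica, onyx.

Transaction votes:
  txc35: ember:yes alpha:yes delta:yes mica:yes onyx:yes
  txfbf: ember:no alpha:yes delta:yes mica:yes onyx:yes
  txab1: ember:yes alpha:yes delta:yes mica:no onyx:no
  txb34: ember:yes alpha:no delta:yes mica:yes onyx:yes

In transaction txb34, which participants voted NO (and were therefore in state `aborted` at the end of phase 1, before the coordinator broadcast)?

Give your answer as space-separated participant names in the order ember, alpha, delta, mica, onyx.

Txn txb34 phase 1: ember yes -> prepared; alpha no -> aborted; delta yes -> prepared; mica yes -> prepared; onyx yes -> prepared

Answer: alpha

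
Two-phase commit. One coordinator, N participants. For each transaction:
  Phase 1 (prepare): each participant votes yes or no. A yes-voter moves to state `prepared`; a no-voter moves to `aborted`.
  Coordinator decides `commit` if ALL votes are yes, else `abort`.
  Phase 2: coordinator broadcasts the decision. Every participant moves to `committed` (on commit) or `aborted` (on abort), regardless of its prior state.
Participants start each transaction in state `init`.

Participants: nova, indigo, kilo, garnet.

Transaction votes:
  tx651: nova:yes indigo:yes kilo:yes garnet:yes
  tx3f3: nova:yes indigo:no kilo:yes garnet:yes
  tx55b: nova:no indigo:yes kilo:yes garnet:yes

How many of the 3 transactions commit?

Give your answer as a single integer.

tx651: all yes -> commit (commits=1)
tx3f3: no from indigo -> abort (commits=1)
tx55b: no from nova -> abort (commits=1)

Answer: 1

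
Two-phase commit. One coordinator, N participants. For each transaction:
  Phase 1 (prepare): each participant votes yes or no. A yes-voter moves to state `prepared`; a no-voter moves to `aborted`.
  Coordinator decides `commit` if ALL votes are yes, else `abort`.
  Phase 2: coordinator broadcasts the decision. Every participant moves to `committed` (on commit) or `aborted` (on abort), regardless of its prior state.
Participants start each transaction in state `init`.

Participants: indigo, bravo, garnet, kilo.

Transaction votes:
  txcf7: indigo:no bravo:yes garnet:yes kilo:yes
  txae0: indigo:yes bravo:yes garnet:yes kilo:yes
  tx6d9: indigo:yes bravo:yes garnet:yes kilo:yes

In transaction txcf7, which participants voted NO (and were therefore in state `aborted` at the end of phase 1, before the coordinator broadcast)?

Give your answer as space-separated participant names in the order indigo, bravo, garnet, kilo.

Txn txcf7 phase 1: indigo no -> aborted; bravo yes -> prepared; garnet yes -> prepared; kilo yes -> prepared

Answer: indigo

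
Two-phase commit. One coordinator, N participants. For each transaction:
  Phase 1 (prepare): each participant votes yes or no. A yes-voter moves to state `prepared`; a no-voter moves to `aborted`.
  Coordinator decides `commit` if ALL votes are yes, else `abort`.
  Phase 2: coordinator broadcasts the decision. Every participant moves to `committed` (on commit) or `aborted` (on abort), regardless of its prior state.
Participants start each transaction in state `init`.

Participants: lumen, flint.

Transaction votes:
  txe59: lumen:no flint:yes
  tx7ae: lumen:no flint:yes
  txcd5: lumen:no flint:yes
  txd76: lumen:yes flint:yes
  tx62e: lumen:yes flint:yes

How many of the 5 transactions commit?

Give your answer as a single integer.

txe59: no from lumen -> abort (commits=0)
tx7ae: no from lumen -> abort (commits=0)
txcd5: no from lumen -> abort (commits=0)
txd76: all yes -> commit (commits=1)
tx62e: all yes -> commit (commits=2)

Answer: 2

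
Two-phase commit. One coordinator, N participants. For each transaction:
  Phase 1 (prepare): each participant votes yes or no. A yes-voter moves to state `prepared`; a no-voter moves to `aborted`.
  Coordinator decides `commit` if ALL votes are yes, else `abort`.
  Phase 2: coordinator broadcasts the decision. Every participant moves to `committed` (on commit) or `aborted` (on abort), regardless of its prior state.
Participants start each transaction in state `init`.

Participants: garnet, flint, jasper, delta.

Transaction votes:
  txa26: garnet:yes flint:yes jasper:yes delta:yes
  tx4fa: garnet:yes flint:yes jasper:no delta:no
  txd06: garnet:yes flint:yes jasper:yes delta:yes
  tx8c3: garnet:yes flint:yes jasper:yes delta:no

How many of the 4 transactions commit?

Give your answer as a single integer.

Answer: 2

Derivation:
txa26: all yes -> commit (commits=1)
tx4fa: no from jasper, delta -> abort (commits=1)
txd06: all yes -> commit (commits=2)
tx8c3: no from delta -> abort (commits=2)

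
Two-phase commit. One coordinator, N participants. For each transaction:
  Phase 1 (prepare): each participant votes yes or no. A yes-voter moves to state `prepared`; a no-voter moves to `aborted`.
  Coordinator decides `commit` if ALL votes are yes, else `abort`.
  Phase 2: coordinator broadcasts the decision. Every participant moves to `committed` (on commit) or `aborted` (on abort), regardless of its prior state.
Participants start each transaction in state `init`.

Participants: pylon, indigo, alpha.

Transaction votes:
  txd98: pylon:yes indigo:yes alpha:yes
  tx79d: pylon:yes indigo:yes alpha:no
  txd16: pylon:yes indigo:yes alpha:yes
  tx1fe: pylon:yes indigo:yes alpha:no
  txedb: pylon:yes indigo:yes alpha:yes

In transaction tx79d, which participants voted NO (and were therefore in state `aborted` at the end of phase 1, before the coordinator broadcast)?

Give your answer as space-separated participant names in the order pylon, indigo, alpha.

Answer: alpha

Derivation:
Txn tx79d phase 1: pylon yes -> prepared; indigo yes -> prepared; alpha no -> aborted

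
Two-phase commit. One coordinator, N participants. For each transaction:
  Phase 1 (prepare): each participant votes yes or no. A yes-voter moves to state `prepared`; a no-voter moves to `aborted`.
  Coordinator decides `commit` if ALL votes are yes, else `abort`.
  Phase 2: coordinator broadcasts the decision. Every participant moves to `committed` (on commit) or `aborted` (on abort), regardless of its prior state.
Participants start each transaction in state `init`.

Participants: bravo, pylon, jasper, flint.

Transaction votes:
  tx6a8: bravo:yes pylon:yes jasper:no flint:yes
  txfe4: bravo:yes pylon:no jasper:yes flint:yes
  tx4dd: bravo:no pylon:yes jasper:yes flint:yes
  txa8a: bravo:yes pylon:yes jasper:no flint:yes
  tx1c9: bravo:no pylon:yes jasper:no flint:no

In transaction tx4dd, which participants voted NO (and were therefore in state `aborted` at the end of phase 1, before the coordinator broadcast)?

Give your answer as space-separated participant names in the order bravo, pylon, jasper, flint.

Answer: bravo

Derivation:
Txn tx4dd phase 1: bravo no -> aborted; pylon yes -> prepared; jasper yes -> prepared; flint yes -> prepared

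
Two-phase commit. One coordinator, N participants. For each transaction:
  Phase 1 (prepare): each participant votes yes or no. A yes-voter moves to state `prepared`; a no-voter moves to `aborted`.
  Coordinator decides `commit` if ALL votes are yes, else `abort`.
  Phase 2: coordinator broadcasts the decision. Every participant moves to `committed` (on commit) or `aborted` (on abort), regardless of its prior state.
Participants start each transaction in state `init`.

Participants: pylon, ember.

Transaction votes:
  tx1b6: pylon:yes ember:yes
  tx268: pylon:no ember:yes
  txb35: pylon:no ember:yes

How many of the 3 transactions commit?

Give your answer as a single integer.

tx1b6: all yes -> commit (commits=1)
tx268: no from pylon -> abort (commits=1)
txb35: no from pylon -> abort (commits=1)

Answer: 1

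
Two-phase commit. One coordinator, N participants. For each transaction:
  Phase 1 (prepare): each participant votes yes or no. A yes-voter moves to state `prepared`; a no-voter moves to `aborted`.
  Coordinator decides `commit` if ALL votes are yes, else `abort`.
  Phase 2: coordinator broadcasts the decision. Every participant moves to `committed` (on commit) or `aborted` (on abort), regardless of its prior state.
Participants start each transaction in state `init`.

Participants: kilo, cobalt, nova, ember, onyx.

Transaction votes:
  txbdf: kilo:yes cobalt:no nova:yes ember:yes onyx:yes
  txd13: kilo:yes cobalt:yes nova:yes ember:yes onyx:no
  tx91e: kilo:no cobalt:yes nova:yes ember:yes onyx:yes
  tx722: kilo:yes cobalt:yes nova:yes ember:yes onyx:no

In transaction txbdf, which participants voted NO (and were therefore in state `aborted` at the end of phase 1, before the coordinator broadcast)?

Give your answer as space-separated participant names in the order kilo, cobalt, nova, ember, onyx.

Txn txbdf phase 1: kilo yes -> prepared; cobalt no -> aborted; nova yes -> prepared; ember yes -> prepared; onyx yes -> prepared

Answer: cobalt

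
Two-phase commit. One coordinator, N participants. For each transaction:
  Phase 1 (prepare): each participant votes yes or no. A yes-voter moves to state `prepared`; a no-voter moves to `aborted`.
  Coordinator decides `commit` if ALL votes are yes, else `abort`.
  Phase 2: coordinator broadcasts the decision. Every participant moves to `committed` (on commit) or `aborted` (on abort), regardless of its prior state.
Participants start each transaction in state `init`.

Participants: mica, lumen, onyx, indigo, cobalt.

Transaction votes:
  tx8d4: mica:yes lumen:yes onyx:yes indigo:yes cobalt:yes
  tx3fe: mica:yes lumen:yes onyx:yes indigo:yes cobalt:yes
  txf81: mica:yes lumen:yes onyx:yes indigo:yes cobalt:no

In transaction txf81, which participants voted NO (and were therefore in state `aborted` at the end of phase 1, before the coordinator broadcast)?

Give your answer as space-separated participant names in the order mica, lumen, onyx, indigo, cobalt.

Txn txf81 phase 1: mica yes -> prepared; lumen yes -> prepared; onyx yes -> prepared; indigo yes -> prepared; cobalt no -> aborted

Answer: cobalt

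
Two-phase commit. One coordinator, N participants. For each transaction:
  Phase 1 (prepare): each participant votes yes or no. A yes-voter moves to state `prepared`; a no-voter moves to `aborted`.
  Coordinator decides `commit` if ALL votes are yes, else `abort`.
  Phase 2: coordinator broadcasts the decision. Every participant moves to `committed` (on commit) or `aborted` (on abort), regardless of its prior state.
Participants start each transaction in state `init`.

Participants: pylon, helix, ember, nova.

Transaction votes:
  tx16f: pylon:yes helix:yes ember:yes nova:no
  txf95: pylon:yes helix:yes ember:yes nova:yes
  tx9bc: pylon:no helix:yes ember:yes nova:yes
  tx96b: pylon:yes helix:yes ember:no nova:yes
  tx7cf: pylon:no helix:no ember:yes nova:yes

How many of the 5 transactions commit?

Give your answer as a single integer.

Answer: 1

Derivation:
tx16f: no from nova -> abort (commits=0)
txf95: all yes -> commit (commits=1)
tx9bc: no from pylon -> abort (commits=1)
tx96b: no from ember -> abort (commits=1)
tx7cf: no from pylon, helix -> abort (commits=1)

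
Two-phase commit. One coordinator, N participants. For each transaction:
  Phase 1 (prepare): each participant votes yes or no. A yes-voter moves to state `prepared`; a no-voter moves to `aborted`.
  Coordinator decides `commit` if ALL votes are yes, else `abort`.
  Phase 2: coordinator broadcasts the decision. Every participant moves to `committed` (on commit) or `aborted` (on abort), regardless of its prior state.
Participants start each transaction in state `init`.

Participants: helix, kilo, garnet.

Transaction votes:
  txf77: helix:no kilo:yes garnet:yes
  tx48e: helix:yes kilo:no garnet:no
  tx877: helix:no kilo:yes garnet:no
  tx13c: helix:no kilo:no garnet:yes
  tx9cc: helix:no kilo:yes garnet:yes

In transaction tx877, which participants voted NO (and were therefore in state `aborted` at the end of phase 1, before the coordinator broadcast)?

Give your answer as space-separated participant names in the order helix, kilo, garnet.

Txn tx877 phase 1: helix no -> aborted; kilo yes -> prepared; garnet no -> aborted

Answer: helix garnet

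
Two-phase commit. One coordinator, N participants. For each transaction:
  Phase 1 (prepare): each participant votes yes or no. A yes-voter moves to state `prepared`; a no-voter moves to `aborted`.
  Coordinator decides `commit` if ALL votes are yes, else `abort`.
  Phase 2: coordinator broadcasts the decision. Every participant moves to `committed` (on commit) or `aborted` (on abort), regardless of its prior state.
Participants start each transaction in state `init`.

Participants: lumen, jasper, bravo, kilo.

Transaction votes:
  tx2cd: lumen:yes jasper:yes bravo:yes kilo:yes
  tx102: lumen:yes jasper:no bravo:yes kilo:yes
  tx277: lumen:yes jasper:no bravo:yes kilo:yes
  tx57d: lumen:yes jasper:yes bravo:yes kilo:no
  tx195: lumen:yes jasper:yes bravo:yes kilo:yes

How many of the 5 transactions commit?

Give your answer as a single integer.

tx2cd: all yes -> commit (commits=1)
tx102: no from jasper -> abort (commits=1)
tx277: no from jasper -> abort (commits=1)
tx57d: no from kilo -> abort (commits=1)
tx195: all yes -> commit (commits=2)

Answer: 2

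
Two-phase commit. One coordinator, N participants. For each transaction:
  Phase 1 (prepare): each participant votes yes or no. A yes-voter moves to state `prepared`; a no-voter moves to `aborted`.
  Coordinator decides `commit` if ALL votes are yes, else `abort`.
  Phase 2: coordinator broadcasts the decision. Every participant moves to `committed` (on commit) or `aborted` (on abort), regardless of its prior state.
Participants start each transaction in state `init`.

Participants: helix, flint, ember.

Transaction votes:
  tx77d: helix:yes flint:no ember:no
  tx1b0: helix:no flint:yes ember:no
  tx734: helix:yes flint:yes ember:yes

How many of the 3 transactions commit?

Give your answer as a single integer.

tx77d: no from flint, ember -> abort (commits=0)
tx1b0: no from helix, ember -> abort (commits=0)
tx734: all yes -> commit (commits=1)

Answer: 1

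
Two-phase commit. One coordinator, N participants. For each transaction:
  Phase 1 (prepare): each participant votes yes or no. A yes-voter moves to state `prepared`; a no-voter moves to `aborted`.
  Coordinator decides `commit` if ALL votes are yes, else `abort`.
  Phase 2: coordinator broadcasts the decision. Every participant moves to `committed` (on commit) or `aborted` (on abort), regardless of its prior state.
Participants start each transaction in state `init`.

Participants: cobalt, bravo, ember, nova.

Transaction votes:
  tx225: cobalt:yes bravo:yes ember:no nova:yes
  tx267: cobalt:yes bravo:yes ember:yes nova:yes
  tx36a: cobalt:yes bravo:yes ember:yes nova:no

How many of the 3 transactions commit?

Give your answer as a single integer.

tx225: no from ember -> abort (commits=0)
tx267: all yes -> commit (commits=1)
tx36a: no from nova -> abort (commits=1)

Answer: 1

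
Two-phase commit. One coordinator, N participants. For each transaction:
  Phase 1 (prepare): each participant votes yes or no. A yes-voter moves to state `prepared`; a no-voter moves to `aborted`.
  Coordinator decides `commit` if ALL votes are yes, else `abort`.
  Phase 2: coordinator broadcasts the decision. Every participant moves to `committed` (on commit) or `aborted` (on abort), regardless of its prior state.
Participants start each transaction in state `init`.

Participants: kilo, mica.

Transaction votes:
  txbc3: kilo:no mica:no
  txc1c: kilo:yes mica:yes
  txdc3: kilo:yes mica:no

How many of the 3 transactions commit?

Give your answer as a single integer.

txbc3: no from kilo, mica -> abort (commits=0)
txc1c: all yes -> commit (commits=1)
txdc3: no from mica -> abort (commits=1)

Answer: 1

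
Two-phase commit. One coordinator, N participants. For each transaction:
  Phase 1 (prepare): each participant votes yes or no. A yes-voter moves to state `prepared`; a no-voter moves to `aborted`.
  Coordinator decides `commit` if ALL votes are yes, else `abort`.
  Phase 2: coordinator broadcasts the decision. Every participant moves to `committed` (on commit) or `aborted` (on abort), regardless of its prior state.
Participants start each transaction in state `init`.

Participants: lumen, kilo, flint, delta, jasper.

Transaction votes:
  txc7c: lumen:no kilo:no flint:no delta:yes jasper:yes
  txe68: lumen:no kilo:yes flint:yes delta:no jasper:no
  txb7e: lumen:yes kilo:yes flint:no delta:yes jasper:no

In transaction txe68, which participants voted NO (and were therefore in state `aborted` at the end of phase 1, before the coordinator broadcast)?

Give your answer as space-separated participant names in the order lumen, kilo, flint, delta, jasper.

Txn txe68 phase 1: lumen no -> aborted; kilo yes -> prepared; flint yes -> prepared; delta no -> aborted; jasper no -> aborted

Answer: lumen delta jasper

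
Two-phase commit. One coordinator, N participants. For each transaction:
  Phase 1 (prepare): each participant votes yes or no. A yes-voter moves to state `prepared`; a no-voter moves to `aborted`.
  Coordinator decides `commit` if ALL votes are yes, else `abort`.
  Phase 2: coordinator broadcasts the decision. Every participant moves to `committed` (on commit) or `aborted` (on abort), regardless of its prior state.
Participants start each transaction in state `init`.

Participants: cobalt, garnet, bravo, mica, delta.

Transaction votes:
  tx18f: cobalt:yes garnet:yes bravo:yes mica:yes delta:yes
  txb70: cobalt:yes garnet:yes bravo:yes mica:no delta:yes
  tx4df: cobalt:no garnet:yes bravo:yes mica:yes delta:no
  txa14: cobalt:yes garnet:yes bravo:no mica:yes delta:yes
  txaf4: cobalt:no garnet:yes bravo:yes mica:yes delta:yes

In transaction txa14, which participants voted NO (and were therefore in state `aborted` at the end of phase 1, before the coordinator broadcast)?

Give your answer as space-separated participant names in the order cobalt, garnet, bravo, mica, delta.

Answer: bravo

Derivation:
Txn txa14 phase 1: cobalt yes -> prepared; garnet yes -> prepared; bravo no -> aborted; mica yes -> prepared; delta yes -> prepared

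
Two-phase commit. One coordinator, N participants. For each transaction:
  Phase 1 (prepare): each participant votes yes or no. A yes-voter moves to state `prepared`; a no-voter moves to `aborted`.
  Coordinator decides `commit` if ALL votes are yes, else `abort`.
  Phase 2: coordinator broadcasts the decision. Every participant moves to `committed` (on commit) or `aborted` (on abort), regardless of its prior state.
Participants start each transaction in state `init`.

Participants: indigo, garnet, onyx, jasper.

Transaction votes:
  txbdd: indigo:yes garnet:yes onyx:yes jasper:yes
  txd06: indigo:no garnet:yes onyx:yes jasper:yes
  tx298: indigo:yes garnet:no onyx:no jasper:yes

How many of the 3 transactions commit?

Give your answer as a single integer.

Answer: 1

Derivation:
txbdd: all yes -> commit (commits=1)
txd06: no from indigo -> abort (commits=1)
tx298: no from garnet, onyx -> abort (commits=1)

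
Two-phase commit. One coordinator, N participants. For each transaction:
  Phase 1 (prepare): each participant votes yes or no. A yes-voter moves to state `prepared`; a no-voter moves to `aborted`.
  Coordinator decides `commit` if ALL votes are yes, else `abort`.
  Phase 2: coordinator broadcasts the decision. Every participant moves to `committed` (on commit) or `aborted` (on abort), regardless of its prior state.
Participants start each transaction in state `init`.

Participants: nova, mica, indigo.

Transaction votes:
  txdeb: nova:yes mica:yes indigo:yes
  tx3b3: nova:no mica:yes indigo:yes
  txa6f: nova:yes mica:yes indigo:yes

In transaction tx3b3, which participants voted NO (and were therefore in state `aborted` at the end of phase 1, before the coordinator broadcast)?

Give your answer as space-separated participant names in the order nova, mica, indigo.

Answer: nova

Derivation:
Txn tx3b3 phase 1: nova no -> aborted; mica yes -> prepared; indigo yes -> prepared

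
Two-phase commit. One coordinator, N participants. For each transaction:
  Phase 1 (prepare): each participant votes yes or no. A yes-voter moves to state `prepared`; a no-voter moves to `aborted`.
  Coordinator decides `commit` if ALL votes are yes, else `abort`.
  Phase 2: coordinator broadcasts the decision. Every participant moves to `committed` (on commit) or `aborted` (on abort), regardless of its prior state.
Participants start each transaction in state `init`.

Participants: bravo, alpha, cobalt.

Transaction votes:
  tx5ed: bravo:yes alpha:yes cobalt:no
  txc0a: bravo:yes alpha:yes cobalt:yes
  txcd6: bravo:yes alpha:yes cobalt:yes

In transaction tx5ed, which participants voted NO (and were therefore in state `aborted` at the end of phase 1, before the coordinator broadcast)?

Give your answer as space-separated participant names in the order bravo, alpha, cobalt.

Answer: cobalt

Derivation:
Txn tx5ed phase 1: bravo yes -> prepared; alpha yes -> prepared; cobalt no -> aborted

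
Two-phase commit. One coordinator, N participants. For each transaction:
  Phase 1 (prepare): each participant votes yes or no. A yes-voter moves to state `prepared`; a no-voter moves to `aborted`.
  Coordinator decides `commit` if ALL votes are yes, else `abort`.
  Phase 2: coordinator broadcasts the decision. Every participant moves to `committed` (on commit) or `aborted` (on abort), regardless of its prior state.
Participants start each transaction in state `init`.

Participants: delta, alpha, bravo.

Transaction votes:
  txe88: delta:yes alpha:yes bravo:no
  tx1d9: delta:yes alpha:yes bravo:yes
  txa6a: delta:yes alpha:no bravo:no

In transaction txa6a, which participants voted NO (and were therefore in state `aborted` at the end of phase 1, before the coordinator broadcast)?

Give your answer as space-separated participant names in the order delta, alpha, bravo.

Txn txa6a phase 1: delta yes -> prepared; alpha no -> aborted; bravo no -> aborted

Answer: alpha bravo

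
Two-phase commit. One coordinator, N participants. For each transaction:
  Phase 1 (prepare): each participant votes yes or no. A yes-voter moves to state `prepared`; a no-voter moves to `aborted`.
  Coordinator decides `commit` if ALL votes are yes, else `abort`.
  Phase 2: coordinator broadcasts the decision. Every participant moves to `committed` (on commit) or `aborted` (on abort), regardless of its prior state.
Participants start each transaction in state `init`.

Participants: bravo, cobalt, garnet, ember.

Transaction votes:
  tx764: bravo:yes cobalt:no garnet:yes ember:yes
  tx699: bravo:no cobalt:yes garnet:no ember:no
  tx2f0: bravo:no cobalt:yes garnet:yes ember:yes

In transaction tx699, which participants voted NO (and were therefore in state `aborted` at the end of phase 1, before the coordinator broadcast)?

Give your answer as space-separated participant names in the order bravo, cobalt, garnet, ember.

Txn tx699 phase 1: bravo no -> aborted; cobalt yes -> prepared; garnet no -> aborted; ember no -> aborted

Answer: bravo garnet ember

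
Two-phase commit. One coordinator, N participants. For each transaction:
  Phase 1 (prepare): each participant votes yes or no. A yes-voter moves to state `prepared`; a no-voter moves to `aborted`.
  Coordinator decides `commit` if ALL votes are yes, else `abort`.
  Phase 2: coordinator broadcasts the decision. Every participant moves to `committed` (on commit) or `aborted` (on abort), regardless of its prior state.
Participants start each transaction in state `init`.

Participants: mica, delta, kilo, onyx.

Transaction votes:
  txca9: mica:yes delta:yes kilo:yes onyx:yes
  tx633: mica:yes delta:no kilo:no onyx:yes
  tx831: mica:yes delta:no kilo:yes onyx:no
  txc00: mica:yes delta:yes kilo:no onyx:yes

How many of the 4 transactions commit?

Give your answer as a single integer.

txca9: all yes -> commit (commits=1)
tx633: no from delta, kilo -> abort (commits=1)
tx831: no from delta, onyx -> abort (commits=1)
txc00: no from kilo -> abort (commits=1)

Answer: 1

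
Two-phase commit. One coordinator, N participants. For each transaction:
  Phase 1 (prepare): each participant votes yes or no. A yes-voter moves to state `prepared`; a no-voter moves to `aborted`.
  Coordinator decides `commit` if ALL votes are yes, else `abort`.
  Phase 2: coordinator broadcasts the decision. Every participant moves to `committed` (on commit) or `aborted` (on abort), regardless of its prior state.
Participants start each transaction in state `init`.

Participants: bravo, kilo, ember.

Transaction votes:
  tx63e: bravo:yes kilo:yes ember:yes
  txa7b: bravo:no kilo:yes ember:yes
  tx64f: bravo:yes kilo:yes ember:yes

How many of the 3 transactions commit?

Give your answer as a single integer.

tx63e: all yes -> commit (commits=1)
txa7b: no from bravo -> abort (commits=1)
tx64f: all yes -> commit (commits=2)

Answer: 2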